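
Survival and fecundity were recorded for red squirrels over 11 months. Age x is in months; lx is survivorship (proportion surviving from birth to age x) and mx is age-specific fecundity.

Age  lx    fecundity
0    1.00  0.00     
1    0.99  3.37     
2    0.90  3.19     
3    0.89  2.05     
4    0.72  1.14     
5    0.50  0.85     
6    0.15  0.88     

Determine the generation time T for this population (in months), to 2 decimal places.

2.21

lx·mx: 0, 3.3363, 2.871, 1.8245, 0.8208, 0.425, 0.132 → R0 = 9.4096
x·lx·mx: 0, 3.3363, 5.742, 5.4735, 3.2832, 2.125, 0.792 → Σ = 20.752
T = 20.752 / 9.4096 = 2.205407… → 2.21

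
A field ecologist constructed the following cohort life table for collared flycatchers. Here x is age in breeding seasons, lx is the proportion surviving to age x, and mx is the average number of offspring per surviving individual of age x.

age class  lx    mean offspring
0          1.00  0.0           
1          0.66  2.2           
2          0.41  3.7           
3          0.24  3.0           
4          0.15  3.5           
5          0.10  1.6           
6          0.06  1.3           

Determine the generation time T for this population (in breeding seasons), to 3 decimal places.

2.249

lx·mx: 0, 1.452, 1.517, 0.72, 0.525, 0.16, 0.078 → R0 = 4.452
x·lx·mx: 0, 1.452, 3.034, 2.16, 2.1, 0.8, 0.468 → Σ = 10.014
T = 10.014 / 4.452 = 2.249326… → 2.249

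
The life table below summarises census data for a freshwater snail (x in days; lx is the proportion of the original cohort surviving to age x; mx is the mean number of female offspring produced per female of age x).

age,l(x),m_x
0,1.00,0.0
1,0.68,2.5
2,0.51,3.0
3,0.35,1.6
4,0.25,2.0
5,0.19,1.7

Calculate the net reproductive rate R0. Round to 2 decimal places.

4.61

lx·mx by age: 0, 1.7, 1.53, 0.56, 0.5, 0.323
R0 = Σ lx·mx = 4.613 → 4.61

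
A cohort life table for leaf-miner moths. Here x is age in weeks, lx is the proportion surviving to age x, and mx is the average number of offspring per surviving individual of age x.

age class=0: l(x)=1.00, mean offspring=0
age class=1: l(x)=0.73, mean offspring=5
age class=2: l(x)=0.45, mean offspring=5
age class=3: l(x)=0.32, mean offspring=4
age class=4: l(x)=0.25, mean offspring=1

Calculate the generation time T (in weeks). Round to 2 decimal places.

lx·mx: 0, 3.65, 2.25, 1.28, 0.25 → R0 = 7.43
x·lx·mx: 0, 3.65, 4.5, 3.84, 1 → Σ = 12.99
T = 12.99 / 7.43 = 1.748318… → 1.75

1.75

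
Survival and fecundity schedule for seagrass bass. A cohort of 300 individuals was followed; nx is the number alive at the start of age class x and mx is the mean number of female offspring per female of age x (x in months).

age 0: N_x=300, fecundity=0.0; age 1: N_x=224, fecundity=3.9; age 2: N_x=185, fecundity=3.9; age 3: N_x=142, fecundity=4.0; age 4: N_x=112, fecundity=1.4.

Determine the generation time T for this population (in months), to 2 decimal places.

2.00

lx = nx/n0 = nx/300: 1, 0.74667…, 0.61667…, 0.47333…, 0.37333…
lx·mx: 0, 2.912…, 2.405…, 1.893333…, 0.522667… → R0 = 7.733…
x·lx·mx: 0, 2.912…, 4.81…, 5.68…, 2.090667… → Σ = 15.492667…
T = 15.492667… / 7.733… = 2.003448… → 2.00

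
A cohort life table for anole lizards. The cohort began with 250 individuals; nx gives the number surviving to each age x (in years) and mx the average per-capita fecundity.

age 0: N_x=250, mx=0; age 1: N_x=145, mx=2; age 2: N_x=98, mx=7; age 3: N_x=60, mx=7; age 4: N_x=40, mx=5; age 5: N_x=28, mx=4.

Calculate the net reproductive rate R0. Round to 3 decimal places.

lx = nx/n0 = nx/250: 1, 0.58, 0.392, 0.24, 0.16, 0.112
lx·mx by age: 0, 1.16, 2.744, 1.68, 0.8, 0.448
R0 = Σ lx·mx = 6.832 → 6.832

6.832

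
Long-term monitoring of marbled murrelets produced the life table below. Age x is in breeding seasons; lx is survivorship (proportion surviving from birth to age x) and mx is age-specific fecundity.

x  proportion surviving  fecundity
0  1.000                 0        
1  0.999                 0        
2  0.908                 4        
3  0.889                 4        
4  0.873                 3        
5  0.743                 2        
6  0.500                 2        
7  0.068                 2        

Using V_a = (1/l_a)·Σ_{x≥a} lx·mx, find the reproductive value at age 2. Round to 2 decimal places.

lx·mx for x ≥ 2: 3.632, 3.556, 2.619, 1.486, 1, 0.136 → sum = 12.429
V_2 = 12.429 / l_2 = 12.429 / 0.908 = 13.688326… → 13.69

13.69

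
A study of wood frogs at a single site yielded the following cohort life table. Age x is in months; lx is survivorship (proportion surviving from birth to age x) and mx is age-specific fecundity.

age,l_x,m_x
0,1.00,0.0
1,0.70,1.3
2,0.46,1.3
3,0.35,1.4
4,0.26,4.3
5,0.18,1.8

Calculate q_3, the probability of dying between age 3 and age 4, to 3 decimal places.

q_3 = (l_3 − l_4) / l_3 = (0.35 − 0.26) / 0.35
     = 0.09 / 0.35 = 0.257143… → 0.257

0.257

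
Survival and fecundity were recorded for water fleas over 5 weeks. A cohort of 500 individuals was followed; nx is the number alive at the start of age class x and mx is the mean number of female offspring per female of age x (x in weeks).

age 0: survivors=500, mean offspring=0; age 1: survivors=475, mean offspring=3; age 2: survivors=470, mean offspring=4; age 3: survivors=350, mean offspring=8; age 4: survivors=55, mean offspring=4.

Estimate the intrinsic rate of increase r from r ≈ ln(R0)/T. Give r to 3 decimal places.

lx = nx/n0 = nx/500: 1, 0.95, 0.94, 0.7, 0.11
R0 = Σ lx·mx = 0 + 2.85 + 3.76 + 5.6 + 0.44 = 12.65
Σ x·lx·mx = 28.93; T = 28.93/12.65 = 2.28696…
r ≈ ln(R0)/T = ln(12.65)/2.28696… = 1.10962… → 1.110

1.110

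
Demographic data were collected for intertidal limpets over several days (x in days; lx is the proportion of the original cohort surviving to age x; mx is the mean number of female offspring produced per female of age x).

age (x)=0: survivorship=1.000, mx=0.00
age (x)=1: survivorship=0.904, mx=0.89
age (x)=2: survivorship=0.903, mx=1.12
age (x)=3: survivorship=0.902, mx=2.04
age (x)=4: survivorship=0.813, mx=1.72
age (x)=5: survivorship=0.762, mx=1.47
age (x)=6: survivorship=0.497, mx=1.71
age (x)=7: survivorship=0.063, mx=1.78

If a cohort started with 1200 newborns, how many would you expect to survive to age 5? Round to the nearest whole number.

Expected survivors = N0 · l_5 = 1200 × 0.762 = 914.4 → 914

914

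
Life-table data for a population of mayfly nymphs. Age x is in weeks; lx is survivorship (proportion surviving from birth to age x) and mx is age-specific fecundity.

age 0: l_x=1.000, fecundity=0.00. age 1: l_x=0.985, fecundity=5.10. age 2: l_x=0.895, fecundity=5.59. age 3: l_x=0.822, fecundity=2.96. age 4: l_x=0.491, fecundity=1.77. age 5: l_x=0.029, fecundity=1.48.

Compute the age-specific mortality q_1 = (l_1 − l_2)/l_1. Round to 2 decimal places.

q_1 = (l_1 − l_2) / l_1 = (0.985 − 0.895) / 0.985
     = 0.09 / 0.985 = 0.091371… → 0.09

0.09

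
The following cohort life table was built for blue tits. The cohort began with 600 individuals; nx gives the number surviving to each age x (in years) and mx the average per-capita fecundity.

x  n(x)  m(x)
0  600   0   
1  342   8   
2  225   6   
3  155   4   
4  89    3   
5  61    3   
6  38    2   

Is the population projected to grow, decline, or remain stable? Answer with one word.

growing

lx = nx/n0 = nx/600: 1, 0.57, 0.375, 0.25833…, 0.14833…, 0.10167…, 0.06333…
R0 = Σ lx·mx = 0 + 4.56 + 2.25 + 1.033333… + 0.445… + 0.305… + 0.126667… = 8.72…
R0 > 1, so the population is growing.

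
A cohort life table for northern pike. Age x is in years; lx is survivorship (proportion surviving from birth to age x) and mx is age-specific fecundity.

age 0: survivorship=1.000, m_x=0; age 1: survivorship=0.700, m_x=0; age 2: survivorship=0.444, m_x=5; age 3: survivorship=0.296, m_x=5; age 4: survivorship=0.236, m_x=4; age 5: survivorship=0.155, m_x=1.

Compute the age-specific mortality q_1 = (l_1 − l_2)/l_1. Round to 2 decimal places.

q_1 = (l_1 − l_2) / l_1 = (0.7 − 0.444) / 0.7
     = 0.256 / 0.7 = 0.365714… → 0.37

0.37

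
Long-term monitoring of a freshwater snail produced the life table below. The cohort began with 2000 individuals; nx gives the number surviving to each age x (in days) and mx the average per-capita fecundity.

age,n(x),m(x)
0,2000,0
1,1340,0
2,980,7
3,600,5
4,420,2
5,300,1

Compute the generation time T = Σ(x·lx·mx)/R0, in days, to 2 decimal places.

lx = nx/n0 = nx/2000: 1, 0.67, 0.49, 0.3, 0.21, 0.15
lx·mx: 0, 0, 3.43, 1.5, 0.42, 0.15 → R0 = 5.5
x·lx·mx: 0, 0, 6.86, 4.5, 1.68, 0.75 → Σ = 13.79
T = 13.79 / 5.5 = 2.507273… → 2.51

2.51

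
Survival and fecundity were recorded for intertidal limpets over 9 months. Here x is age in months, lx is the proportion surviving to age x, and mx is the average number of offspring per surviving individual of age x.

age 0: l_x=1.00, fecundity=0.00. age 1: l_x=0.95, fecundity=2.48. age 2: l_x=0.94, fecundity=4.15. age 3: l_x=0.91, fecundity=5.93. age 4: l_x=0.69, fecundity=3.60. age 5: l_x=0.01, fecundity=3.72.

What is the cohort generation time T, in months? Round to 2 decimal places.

lx·mx: 0, 2.356, 3.901, 5.3963, 2.484, 0.0372 → R0 = 14.1745
x·lx·mx: 0, 2.356, 7.802, 16.1889, 9.936, 0.186 → Σ = 36.4689
T = 36.4689 / 14.1745 = 2.572853… → 2.57

2.57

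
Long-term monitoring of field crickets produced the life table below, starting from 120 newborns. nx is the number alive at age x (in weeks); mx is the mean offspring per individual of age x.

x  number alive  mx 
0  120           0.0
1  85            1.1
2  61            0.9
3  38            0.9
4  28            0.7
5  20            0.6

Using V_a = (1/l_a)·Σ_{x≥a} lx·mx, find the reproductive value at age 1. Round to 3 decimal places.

lx = nx/n0 = nx/120: 1, 0.70833…, 0.50833…, 0.31667…, 0.23333…, 0.16667…
lx·mx for x ≥ 1: 0.779167…, 0.4575…, 0.285…, 0.163333…, 0.1… → sum = 1.785…
V_1 = 1.785… / l_1 = 1.785… / 0.708333… = 2.52… → 2.520

2.520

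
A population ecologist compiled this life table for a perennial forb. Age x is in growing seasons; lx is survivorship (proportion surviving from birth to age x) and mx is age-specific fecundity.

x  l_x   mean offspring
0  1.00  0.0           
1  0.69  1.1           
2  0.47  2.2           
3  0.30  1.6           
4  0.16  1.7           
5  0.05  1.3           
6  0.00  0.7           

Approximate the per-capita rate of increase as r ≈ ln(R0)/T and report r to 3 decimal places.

R0 = Σ lx·mx = 0 + 0.759 + 1.034 + 0.48 + 0.272 + 0.065 + 0 = 2.61
Σ x·lx·mx = 5.68; T = 5.68/2.61 = 2.17625…
r ≈ ln(R0)/T = ln(2.61)/2.17625… = 0.44083… → 0.441

0.441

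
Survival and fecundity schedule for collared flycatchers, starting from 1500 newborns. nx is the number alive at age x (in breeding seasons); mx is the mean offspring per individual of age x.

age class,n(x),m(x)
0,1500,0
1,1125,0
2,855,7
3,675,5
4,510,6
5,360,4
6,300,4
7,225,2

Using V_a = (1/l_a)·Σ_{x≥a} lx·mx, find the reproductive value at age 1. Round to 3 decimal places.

13.787

lx = nx/n0 = nx/1500: 1, 0.75, 0.57, 0.45, 0.34, 0.24, 0.2, 0.15
lx·mx for x ≥ 1: 0, 3.99, 2.25, 2.04, 0.96, 0.8, 0.3 → sum = 10.34
V_1 = 10.34 / l_1 = 10.34 / 0.75 = 13.786667… → 13.787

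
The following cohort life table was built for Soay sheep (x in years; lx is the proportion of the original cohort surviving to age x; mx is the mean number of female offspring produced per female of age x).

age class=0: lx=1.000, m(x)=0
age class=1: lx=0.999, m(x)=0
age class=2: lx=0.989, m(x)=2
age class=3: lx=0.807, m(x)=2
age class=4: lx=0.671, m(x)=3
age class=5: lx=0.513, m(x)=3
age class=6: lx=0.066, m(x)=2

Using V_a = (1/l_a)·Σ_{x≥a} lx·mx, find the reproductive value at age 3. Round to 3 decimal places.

lx·mx for x ≥ 3: 1.614, 2.013, 1.539, 0.132 → sum = 5.298
V_3 = 5.298 / l_3 = 5.298 / 0.807 = 6.565056… → 6.565

6.565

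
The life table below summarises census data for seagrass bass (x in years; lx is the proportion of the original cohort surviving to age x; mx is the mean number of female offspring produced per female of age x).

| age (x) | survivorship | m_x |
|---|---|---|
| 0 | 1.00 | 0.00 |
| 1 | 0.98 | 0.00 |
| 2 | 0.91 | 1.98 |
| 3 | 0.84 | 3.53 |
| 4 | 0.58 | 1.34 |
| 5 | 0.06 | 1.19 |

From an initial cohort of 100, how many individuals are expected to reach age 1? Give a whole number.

Expected survivors = N0 · l_1 = 100 × 0.98 = 98 → 98

98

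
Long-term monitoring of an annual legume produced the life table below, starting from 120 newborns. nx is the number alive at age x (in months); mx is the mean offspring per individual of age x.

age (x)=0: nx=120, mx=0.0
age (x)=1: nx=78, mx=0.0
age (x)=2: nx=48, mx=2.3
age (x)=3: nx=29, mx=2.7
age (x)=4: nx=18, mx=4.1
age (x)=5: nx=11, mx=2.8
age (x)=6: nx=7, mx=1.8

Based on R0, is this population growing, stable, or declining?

lx = nx/n0 = nx/120: 1, 0.65, 0.4, 0.24167…, 0.15, 0.09167…, 0.05833…
R0 = Σ lx·mx = 0 + 0 + 0.92 + 0.6525… + 0.615 + 0.256667… + 0.105… = 2.549167…
R0 > 1, so the population is growing.

growing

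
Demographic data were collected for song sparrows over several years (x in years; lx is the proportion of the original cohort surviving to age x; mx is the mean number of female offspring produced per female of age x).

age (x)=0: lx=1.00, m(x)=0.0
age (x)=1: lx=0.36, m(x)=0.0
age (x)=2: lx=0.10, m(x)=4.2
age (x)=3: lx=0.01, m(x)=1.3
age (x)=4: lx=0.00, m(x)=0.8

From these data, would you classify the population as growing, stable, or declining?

R0 = Σ lx·mx = 0 + 0 + 0.42 + 0.013 + 0 = 0.433
R0 < 1, so the population is declining.

declining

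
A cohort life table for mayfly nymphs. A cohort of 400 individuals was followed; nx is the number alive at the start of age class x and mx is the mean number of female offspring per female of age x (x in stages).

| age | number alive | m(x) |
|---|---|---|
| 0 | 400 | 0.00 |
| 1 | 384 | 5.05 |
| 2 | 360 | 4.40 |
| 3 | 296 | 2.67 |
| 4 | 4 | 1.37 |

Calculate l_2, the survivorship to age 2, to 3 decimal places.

l_2 = n_2/n_0 = 360/400 = 0.9 → 0.900

0.900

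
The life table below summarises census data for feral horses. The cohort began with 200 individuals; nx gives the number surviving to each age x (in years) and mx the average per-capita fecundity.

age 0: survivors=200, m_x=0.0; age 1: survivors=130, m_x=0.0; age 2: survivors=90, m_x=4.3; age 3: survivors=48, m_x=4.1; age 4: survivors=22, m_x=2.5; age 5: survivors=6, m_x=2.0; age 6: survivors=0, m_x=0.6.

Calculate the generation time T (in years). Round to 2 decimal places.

2.53

lx = nx/n0 = nx/200: 1, 0.65, 0.45, 0.24, 0.11, 0.03, 0
lx·mx: 0, 0, 1.935, 0.984, 0.275, 0.06, 0 → R0 = 3.254
x·lx·mx: 0, 0, 3.87, 2.952, 1.1, 0.3, 0 → Σ = 8.222
T = 8.222 / 3.254 = 2.526736… → 2.53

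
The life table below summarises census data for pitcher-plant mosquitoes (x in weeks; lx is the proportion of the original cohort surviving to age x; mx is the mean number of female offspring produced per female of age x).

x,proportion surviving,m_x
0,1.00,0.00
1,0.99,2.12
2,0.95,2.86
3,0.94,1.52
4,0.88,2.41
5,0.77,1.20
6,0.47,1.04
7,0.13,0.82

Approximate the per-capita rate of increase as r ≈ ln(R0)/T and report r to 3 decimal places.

0.792

R0 = Σ lx·mx = 0 + 2.0988 + 2.717 + 1.4288 + 2.1208 + 0.924 + 0.4888 + 0.1066 = 9.8848
Σ x·lx·mx = 28.6014; T = 28.6014/9.8848 = 2.89347…
r ≈ ln(R0)/T = ln(9.8848)/2.89347… = 0.79178… → 0.792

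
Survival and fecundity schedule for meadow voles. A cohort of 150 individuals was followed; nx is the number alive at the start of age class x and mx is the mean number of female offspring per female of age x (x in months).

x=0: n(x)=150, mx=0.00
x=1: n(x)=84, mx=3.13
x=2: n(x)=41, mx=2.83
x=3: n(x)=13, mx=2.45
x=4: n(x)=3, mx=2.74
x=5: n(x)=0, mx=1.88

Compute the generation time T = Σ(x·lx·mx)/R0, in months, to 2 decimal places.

lx = nx/n0 = nx/150: 1, 0.56, 0.27333…, 0.08667…, 0.02, 0
lx·mx: 0, 1.7528, 0.773533…, 0.212333…, 0.0548, 0 → R0 = 2.793467…
x·lx·mx: 0, 1.7528, 1.547067…, 0.637…, 0.2192, 0 → Σ = 4.156067…
T = 4.156067… / 2.793467… = 1.487781… → 1.49

1.49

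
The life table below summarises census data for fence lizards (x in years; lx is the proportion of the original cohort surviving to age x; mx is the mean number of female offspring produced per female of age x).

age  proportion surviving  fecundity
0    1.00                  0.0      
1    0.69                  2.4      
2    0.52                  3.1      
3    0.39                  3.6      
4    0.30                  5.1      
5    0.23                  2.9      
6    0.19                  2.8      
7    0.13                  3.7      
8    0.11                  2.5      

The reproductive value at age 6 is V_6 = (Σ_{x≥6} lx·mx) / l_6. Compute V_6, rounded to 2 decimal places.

lx·mx for x ≥ 6: 0.532, 0.481, 0.275 → sum = 1.288
V_6 = 1.288 / l_6 = 1.288 / 0.19 = 6.778947… → 6.78

6.78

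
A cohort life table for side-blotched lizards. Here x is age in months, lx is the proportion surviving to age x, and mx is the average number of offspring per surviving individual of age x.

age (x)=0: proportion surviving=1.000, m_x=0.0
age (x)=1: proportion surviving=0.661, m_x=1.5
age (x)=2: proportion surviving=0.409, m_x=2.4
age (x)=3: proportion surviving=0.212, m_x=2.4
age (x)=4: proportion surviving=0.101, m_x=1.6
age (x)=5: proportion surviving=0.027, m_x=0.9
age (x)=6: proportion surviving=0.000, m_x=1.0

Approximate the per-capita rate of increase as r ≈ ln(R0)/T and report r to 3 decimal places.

0.499

R0 = Σ lx·mx = 0 + 0.9915 + 0.9816 + 0.5088 + 0.1616 + 0.0243 + 0 = 2.6678
Σ x·lx·mx = 5.249; T = 5.249/2.6678 = 1.96754…
r ≈ ln(R0)/T = ln(2.6678)/1.96754… = 0.49872… → 0.499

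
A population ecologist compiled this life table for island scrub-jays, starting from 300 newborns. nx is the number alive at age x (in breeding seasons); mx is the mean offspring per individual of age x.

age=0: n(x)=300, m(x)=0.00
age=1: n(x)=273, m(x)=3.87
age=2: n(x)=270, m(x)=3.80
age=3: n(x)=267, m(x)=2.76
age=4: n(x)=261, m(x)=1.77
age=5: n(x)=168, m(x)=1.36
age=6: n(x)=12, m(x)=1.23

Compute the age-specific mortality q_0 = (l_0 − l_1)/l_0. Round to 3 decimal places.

0.090

lx = nx/n0 = nx/300: 1, 0.91, 0.9, 0.89, 0.87, 0.56, 0.04
q_0 = (l_0 − l_1) / l_0 = (1 − 0.91) / 1
     = 0.09 / 1 = 0.09 → 0.090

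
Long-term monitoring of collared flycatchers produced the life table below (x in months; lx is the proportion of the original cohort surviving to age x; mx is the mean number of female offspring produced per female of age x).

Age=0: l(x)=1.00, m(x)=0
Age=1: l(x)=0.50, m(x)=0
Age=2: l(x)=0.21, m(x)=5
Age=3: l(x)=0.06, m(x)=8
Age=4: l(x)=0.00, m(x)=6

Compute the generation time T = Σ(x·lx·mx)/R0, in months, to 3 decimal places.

lx·mx: 0, 0, 1.05, 0.48, 0 → R0 = 1.53
x·lx·mx: 0, 0, 2.1, 1.44, 0 → Σ = 3.54
T = 3.54 / 1.53 = 2.313725… → 2.314

2.314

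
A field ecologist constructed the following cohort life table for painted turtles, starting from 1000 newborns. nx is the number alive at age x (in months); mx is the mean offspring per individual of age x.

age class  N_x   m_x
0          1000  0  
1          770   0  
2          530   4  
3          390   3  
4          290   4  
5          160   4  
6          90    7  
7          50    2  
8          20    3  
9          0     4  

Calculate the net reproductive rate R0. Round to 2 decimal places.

lx = nx/n0 = nx/1000: 1, 0.77, 0.53, 0.39, 0.29, 0.16, 0.09, 0.05, 0.02, 0
lx·mx by age: 0, 0, 2.12, 1.17, 1.16, 0.64, 0.63, 0.1, 0.06, 0
R0 = Σ lx·mx = 5.88 → 5.88

5.88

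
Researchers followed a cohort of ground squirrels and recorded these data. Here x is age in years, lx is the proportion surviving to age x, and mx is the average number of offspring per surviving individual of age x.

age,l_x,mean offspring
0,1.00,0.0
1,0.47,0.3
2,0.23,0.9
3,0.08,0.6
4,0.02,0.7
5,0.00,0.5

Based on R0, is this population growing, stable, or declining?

R0 = Σ lx·mx = 0 + 0.141 + 0.207 + 0.048 + 0.014 + 0 = 0.41
R0 < 1, so the population is declining.

declining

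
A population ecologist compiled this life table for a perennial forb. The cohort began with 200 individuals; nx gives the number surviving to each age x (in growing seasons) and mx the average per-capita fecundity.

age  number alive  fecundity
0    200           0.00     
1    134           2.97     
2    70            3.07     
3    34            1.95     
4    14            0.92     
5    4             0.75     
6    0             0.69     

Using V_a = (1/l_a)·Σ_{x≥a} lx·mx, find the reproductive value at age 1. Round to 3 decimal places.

5.187

lx = nx/n0 = nx/200: 1, 0.67, 0.35, 0.17, 0.07, 0.02, 0
lx·mx for x ≥ 1: 1.9899, 1.0745, 0.3315, 0.0644, 0.015, 0 → sum = 3.4753
V_1 = 3.4753 / l_1 = 3.4753 / 0.67 = 5.187015… → 5.187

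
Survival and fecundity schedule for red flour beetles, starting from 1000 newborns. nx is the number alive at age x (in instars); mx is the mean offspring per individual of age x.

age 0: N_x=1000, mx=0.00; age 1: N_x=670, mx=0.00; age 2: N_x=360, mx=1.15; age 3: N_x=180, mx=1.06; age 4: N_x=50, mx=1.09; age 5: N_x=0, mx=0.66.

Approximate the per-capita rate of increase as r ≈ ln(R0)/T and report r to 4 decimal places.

-0.1697

lx = nx/n0 = nx/1000: 1, 0.67, 0.36, 0.18, 0.05, 0
R0 = Σ lx·mx = 0 + 0 + 0.414 + 0.1908 + 0.0545 + 0 = 0.6593
Σ x·lx·mx = 1.6184; T = 1.6184/0.6593 = 2.45472…
r ≈ ln(R0)/T = ln(0.6593)/2.45472… = -0.169704… → -0.1697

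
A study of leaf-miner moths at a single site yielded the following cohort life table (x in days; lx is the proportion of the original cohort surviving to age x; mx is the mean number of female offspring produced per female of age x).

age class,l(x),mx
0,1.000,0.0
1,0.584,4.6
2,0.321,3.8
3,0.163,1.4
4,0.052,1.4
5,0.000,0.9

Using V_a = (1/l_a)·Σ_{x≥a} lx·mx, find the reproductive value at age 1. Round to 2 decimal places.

7.20

lx·mx for x ≥ 1: 2.6864, 1.2198, 0.2282, 0.0728, 0 → sum = 4.2072
V_1 = 4.2072 / l_1 = 4.2072 / 0.584 = 7.20411… → 7.20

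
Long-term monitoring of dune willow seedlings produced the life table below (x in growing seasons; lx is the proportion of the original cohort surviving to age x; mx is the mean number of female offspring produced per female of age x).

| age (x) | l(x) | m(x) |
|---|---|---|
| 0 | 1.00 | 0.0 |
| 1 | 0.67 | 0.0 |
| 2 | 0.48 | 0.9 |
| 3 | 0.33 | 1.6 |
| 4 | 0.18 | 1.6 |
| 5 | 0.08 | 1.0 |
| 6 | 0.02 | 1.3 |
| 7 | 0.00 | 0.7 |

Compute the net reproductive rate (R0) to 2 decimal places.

lx·mx by age: 0, 0, 0.432, 0.528, 0.288, 0.08, 0.026, 0
R0 = Σ lx·mx = 1.354 → 1.35

1.35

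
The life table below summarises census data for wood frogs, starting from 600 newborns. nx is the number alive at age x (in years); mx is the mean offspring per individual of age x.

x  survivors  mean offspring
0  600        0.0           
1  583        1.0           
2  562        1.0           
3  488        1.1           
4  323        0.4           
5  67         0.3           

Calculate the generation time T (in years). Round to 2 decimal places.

2.15

lx = nx/n0 = nx/600: 1, 0.97167…, 0.93667…, 0.81333…, 0.53833…, 0.11167…
lx·mx: 0, 0.971667…, 0.936667…, 0.894667…, 0.215333…, 0.0335… → R0 = 3.051833…
x·lx·mx: 0, 0.971667…, 1.873333…, 2.684…, 0.861333…, 0.1675… → Σ = 6.557833…
T = 6.557833… / 3.051833… = 2.148818… → 2.15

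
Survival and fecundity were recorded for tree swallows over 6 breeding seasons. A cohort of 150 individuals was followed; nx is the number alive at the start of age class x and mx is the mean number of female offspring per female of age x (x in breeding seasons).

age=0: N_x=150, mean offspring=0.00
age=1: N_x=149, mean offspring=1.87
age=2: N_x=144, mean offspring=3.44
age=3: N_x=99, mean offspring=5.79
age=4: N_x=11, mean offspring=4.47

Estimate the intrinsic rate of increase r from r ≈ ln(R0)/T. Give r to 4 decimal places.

lx = nx/n0 = nx/150: 1, 0.99333…, 0.96, 0.66, 0.07333…
R0 = Σ lx·mx = 0 + 1.85753… + 3.3024 + 3.8214 + 0.3278… = 9.309133…
Σ x·lx·mx = 21.237733…; T = 21.237733…/9.309133… = 2.28139…
r ≈ ln(R0)/T = ln(9.309133…)/2.28139… = 0.977912… → 0.9779

0.9779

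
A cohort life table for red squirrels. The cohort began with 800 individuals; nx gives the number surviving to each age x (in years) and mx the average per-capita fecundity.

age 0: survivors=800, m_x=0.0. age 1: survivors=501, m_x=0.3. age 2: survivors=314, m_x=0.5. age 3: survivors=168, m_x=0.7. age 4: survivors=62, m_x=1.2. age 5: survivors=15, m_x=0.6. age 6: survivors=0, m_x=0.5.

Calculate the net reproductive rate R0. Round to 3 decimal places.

0.635

lx = nx/n0 = nx/800: 1, 0.62625, 0.3925, 0.21, 0.0775, 0.01875, 0
lx·mx by age: 0, 0.187875, 0.19625, 0.147, 0.093, 0.01125, 0
R0 = Σ lx·mx = 0.635375 → 0.635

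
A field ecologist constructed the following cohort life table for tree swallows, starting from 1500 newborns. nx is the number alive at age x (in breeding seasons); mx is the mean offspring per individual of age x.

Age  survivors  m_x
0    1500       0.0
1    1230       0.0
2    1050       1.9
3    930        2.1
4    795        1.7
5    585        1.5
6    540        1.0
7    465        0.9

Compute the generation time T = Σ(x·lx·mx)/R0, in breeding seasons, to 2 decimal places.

lx = nx/n0 = nx/1500: 1, 0.82, 0.7, 0.62, 0.53, 0.39, 0.36, 0.31
lx·mx: 0, 0, 1.33, 1.302, 0.901, 0.585, 0.36, 0.279 → R0 = 4.757
x·lx·mx: 0, 0, 2.66, 3.906, 3.604, 2.925, 2.16, 1.953 → Σ = 17.208
T = 17.208 / 4.757 = 3.617406… → 3.62

3.62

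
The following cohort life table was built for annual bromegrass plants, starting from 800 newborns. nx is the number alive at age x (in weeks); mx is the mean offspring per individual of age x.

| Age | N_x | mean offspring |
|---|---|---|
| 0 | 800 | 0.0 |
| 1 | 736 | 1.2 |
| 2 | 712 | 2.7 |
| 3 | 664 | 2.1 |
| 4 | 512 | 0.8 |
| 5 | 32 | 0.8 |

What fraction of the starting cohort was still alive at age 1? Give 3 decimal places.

l_1 = n_1/n_0 = 736/800 = 0.92 → 0.920

0.920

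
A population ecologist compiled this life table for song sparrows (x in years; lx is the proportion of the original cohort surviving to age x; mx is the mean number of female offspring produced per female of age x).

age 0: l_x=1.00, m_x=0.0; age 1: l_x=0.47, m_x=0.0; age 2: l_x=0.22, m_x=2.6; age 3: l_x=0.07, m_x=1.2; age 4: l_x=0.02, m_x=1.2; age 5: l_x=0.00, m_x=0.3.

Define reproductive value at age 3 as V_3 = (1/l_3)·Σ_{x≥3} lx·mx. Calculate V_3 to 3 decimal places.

1.543

lx·mx for x ≥ 3: 0.084, 0.024, 0 → sum = 0.108
V_3 = 0.108 / l_3 = 0.108 / 0.07 = 1.542857… → 1.543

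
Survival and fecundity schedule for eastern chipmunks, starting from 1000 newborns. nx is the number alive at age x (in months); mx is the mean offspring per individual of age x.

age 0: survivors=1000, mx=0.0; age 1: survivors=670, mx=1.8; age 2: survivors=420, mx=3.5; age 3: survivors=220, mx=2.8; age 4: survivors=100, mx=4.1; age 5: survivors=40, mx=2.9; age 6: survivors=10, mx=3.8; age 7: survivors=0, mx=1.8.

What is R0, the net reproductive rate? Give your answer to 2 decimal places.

lx = nx/n0 = nx/1000: 1, 0.67, 0.42, 0.22, 0.1, 0.04, 0.01, 0
lx·mx by age: 0, 1.206, 1.47, 0.616, 0.41, 0.116, 0.038, 0
R0 = Σ lx·mx = 3.856 → 3.86

3.86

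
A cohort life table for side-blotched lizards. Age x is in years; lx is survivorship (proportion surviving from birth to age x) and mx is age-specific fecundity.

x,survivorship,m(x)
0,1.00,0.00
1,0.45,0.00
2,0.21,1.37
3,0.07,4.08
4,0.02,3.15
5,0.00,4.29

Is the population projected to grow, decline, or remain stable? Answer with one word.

R0 = Σ lx·mx = 0 + 0 + 0.2877 + 0.2856 + 0.063 + 0 = 0.6363
R0 < 1, so the population is declining.

declining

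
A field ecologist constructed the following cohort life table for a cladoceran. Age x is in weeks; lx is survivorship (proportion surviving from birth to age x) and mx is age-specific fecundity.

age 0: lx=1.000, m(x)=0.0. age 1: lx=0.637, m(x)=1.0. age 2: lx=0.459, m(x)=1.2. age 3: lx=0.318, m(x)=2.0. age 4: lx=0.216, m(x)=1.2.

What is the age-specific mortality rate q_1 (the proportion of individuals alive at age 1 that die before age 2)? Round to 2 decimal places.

0.28

q_1 = (l_1 − l_2) / l_1 = (0.637 − 0.459) / 0.637
     = 0.178 / 0.637 = 0.279435… → 0.28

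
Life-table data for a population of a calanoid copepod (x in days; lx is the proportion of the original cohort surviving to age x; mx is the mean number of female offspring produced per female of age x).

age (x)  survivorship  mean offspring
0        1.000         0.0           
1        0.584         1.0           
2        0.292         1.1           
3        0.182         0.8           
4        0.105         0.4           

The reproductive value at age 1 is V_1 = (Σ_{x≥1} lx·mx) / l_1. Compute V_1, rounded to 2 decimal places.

lx·mx for x ≥ 1: 0.584, 0.3212, 0.1456, 0.042 → sum = 1.0928
V_1 = 1.0928 / l_1 = 1.0928 / 0.584 = 1.871233… → 1.87

1.87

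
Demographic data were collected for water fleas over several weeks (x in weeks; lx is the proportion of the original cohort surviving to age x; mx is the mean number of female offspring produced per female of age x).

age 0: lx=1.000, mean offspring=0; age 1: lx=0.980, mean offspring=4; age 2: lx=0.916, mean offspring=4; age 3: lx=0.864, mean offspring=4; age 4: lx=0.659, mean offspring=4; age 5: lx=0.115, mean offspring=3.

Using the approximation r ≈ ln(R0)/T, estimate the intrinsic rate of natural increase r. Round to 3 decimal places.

1.093

R0 = Σ lx·mx = 0 + 3.92 + 3.664 + 3.456 + 2.636 + 0.345 = 14.021
Σ x·lx·mx = 33.885; T = 33.885/14.021 = 2.41673…
r ≈ ln(R0)/T = ln(14.021)/2.41673… = 1.09261… → 1.093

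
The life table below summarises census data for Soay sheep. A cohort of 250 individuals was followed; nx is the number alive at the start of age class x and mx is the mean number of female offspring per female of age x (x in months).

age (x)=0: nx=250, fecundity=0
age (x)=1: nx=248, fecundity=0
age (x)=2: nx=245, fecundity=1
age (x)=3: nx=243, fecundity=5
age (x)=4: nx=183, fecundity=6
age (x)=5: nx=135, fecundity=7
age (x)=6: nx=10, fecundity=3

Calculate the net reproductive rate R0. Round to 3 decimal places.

lx = nx/n0 = nx/250: 1, 0.992, 0.98, 0.972, 0.732, 0.54, 0.04
lx·mx by age: 0, 0, 0.98, 4.86, 4.392, 3.78, 0.12
R0 = Σ lx·mx = 14.132 → 14.132

14.132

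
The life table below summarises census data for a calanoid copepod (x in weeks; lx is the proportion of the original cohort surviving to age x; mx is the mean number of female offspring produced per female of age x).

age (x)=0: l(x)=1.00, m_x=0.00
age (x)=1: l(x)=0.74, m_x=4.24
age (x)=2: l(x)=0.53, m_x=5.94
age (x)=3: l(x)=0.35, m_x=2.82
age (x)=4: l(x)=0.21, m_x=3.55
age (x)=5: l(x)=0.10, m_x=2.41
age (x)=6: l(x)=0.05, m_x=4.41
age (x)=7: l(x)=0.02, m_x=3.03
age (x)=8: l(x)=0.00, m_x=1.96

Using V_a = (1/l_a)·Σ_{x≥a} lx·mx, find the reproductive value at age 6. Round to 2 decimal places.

5.62

lx·mx for x ≥ 6: 0.2205, 0.0606, 0 → sum = 0.2811
V_6 = 0.2811 / l_6 = 0.2811 / 0.05 = 5.622 → 5.62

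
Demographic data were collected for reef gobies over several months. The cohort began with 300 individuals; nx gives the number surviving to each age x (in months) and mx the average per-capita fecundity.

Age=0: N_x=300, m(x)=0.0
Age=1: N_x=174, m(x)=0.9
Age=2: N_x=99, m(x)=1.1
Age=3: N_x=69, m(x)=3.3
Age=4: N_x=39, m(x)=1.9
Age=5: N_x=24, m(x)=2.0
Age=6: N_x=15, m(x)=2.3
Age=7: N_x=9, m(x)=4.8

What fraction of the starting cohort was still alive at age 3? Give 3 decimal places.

0.230

l_3 = n_3/n_0 = 69/300 = 0.23 → 0.230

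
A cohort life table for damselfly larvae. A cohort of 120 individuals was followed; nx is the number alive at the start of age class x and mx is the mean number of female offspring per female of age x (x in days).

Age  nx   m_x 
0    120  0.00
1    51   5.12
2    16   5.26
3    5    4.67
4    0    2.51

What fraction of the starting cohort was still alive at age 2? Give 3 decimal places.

l_2 = n_2/n_0 = 16/120 = 0.133333… → 0.133

0.133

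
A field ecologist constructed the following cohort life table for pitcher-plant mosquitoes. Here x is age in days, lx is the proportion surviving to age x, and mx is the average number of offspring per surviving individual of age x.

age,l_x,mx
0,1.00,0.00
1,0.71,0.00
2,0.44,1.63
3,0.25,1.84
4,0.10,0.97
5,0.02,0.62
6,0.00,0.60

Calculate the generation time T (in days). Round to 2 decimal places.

lx·mx: 0, 0, 0.7172, 0.46, 0.097, 0.0124, 0 → R0 = 1.2866
x·lx·mx: 0, 0, 1.4344, 1.38, 0.388, 0.062, 0 → Σ = 3.2644
T = 3.2644 / 1.2866 = 2.53723… → 2.54

2.54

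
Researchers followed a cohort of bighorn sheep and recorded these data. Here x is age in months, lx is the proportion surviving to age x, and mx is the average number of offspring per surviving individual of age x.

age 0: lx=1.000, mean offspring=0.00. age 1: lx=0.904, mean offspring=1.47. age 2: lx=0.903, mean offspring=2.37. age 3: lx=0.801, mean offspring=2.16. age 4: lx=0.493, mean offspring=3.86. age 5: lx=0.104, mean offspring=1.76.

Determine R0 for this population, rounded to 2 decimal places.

7.29

lx·mx by age: 0, 1.32888, 2.14011, 1.73016, 1.90298, 0.18304
R0 = Σ lx·mx = 7.28517 → 7.29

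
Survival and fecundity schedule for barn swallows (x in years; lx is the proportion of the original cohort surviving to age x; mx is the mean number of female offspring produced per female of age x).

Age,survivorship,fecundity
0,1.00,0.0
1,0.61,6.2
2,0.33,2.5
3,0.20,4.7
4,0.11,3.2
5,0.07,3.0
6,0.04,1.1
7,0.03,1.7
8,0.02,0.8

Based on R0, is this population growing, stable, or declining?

growing

R0 = Σ lx·mx = 0 + 3.782 + 0.825 + 0.94 + 0.352 + 0.21 + 0.044 + 0.051 + 0.016 = 6.22
R0 > 1, so the population is growing.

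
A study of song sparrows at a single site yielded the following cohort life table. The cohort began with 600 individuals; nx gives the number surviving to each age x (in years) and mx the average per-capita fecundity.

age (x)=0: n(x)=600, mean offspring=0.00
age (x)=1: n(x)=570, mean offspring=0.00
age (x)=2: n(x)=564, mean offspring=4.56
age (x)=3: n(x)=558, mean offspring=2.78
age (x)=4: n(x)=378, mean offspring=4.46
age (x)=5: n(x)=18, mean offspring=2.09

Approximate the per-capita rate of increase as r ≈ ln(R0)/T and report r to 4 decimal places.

lx = nx/n0 = nx/600: 1, 0.95, 0.94, 0.93, 0.63, 0.03
R0 = Σ lx·mx = 0 + 0 + 4.2864 + 2.5854 + 2.8098 + 0.0627 = 9.7443
Σ x·lx·mx = 27.8817; T = 27.8817/9.7443 = 2.86133…
r ≈ ln(R0)/T = ln(9.7443)/2.86133… = 0.795672… → 0.7957

0.7957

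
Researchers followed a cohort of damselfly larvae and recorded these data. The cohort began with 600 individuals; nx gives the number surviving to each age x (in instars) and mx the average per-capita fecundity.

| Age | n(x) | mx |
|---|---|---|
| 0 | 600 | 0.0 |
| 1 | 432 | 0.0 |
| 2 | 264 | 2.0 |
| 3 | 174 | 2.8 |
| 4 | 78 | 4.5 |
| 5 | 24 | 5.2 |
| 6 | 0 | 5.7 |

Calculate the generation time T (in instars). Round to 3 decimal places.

3.049

lx = nx/n0 = nx/600: 1, 0.72, 0.44, 0.29, 0.13, 0.04, 0
lx·mx: 0, 0, 0.88, 0.812, 0.585, 0.208, 0 → R0 = 2.485
x·lx·mx: 0, 0, 1.76, 2.436, 2.34, 1.04, 0 → Σ = 7.576
T = 7.576 / 2.485 = 3.048692… → 3.049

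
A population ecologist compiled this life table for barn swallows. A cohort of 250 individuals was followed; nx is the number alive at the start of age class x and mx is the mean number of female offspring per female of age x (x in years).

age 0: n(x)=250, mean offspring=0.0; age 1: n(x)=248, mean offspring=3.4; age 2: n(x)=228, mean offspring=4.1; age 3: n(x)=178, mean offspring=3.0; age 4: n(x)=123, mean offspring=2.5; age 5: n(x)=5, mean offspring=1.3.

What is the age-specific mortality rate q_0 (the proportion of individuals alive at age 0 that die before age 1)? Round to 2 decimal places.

0.01

lx = nx/n0 = nx/250: 1, 0.992, 0.912, 0.712, 0.492, 0.02
q_0 = (l_0 − l_1) / l_0 = (1 − 0.992) / 1
     = 0.008 / 1 = 0.008 → 0.01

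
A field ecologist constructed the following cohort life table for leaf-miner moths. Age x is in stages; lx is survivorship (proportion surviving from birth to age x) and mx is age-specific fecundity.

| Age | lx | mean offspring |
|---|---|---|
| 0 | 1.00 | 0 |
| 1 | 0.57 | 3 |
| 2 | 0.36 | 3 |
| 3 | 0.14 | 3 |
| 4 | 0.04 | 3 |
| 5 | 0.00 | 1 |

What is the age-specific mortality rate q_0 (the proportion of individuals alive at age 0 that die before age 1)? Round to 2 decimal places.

0.43

q_0 = (l_0 − l_1) / l_0 = (1 − 0.57) / 1
     = 0.43 / 1 = 0.43 → 0.43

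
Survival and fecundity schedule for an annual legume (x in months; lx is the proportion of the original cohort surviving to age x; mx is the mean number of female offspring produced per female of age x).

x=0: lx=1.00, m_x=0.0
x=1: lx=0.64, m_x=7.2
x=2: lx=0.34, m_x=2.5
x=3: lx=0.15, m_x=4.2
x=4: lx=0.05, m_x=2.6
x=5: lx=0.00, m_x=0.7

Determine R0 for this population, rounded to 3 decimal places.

6.218

lx·mx by age: 0, 4.608, 0.85, 0.63, 0.13, 0
R0 = Σ lx·mx = 6.218 → 6.218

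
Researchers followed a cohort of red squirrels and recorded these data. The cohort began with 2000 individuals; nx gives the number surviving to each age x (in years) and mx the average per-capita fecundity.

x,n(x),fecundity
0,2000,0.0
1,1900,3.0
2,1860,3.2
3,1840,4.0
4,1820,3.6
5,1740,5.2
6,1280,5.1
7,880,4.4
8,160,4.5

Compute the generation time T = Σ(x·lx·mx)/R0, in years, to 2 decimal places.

lx = nx/n0 = nx/2000: 1, 0.95, 0.93, 0.92, 0.91, 0.87, 0.64, 0.44, 0.08
lx·mx: 0, 2.85, 2.976, 3.68, 3.276, 4.524, 3.264, 1.936, 0.36 → R0 = 22.866
x·lx·mx: 0, 2.85, 5.952, 11.04, 13.104, 22.62, 19.584, 13.552, 2.88 → Σ = 91.582
T = 91.582 / 22.866 = 4.005161… → 4.01

4.01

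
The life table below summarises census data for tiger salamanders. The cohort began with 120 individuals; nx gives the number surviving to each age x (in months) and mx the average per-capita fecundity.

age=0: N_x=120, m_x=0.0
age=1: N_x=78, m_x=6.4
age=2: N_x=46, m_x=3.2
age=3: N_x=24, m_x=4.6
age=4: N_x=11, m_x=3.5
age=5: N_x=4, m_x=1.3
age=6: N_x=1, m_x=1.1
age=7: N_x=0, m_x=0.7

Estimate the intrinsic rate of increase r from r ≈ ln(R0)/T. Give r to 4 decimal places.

lx = nx/n0 = nx/120: 1, 0.65, 0.38333…, 0.2, 0.09167…, 0.03333…, 0.00833…, 0
R0 = Σ lx·mx = 0 + 4.16 + 1.22667… + 0.92 + 0.32083… + 0.04333… + 0.00917… + 0 = 6.68…
Σ x·lx·mx = 10.928333…; T = 10.928333…/6.68… = 1.63598…
r ≈ ln(R0)/T = ln(6.68…)/1.63598… = 1.160846… → 1.1608

1.1608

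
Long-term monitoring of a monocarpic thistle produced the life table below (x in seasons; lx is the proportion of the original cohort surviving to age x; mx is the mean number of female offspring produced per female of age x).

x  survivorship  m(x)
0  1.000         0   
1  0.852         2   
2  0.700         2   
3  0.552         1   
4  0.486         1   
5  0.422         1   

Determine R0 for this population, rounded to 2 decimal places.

4.56

lx·mx by age: 0, 1.704, 1.4, 0.552, 0.486, 0.422
R0 = Σ lx·mx = 4.564 → 4.56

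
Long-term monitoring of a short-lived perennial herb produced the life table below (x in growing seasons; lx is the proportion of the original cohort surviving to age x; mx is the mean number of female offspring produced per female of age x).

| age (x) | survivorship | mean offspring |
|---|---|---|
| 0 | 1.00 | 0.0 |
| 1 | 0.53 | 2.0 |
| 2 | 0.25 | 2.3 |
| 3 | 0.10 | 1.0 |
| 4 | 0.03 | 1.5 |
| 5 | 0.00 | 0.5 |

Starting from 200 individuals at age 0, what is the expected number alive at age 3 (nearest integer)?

Expected survivors = N0 · l_3 = 200 × 0.10 = 20 → 20

20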